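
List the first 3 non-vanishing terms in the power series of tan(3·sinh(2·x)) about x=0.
5908·x^5/5 + 76·x^3 + 6·x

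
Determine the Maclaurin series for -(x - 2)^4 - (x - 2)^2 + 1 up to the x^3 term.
8·x^3 - 25·x^2 + 36·x - 19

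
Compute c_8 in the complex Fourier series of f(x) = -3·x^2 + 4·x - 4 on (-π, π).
Compute the real Fourier coefficients first: a_8 = -3/16, b_8 = -1.
Then c_8 = (a_8 − i·b_8)/2 = -3/32 + i/2.

Final answer: -3/32 + i/2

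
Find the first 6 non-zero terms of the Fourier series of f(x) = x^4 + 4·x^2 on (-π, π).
(32 - 8·π^2)·cos(x) + (1 + 2·π^2)·cos(2·x) + (-8·π^2/9 - 32/27)·cos(3·x) + (13/16 + π^2/2)·cos(4·x) + (-8·π^2/25 - 352/625)·cos(5·x) + 4·π^2/3 + π^4/5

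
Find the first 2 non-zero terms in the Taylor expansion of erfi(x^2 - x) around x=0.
2·x^2/√(π) - 2·x/√(π)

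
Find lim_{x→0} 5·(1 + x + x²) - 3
Direct substitution at x = 0 gives 2.

Final answer: 2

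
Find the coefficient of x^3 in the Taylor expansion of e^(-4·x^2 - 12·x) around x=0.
Expand to order 3: e^(-4·x^2 - 12·x) = -240·x^3 + 68·x^2 - 12·x + 1 + O(x^4).
The coefficient of x^3 is -240.

Final answer: -240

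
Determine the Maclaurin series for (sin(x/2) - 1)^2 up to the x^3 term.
x^3/24 + x^2/4 - x + 1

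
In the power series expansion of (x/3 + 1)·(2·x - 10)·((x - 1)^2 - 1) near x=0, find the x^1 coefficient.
Expand to order 1: (x/3 + 1)·(2·x - 10)·((x - 1)^2 - 1) = 20·x + O(x^2).
The coefficient of x^1 is 20.

Final answer: 20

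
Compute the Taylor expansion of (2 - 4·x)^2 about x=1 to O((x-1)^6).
4 + 16·(x - 1) + 16·(x - 1)^2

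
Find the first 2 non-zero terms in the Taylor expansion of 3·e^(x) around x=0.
3·x + 3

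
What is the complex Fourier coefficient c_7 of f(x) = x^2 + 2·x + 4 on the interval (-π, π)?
Compute the real Fourier coefficients first: a_7 = -4/49, b_7 = 4/7.
Then c_7 = (a_7 − i·b_7)/2 = -2/49 - 2·i/7.

Final answer: -2/49 - 2·i/7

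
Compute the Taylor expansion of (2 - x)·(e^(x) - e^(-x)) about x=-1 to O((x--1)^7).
(3 - 3·e^(2))·e^(-1) + (2 + 4·e^(2))·e^(-1)·(x + 1) + (1 - 5·e^(2))·e^(-1)·(x + 1)^2/2 + e·(x + 1)^3 + (-7·e^(2) - 1)·e^(-1)·(x + 1)^4/24 + (-1 + 4·e^(2))·e^(-1)·(x + 1)^5/60 + (-3·e^(2) - 1)·e^(-1)·(x + 1)^6/240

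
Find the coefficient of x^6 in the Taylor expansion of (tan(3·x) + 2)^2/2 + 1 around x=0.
Expand to order 6: (tan(3·x) + 2)^2/2 + 1 = 1377·x^6/10 + 324·x^5/5 + 27·x^4 + 18·x^3 + 9·x^2/2 + 6·x + 3 + O(x^7).
The coefficient of x^6 is 1377/10.

Final answer: 1377/10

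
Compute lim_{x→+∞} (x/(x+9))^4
As x → +∞: x/(x+9) = 1/(1 + 9/x) → 1, and the 4th power of a limit-1 base also → 1.
Limit = 1.

Final answer: 1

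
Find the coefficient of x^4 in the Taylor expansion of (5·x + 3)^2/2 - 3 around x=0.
Expand to order 4: (5·x + 3)^2/2 - 3 = 25·x^2/2 + 15·x + 3/2 + O(x^5).
The coefficient of x^4 is 0.

Final answer: 0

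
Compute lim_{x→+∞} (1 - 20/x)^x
As x → +∞: this is the defining limit (1 - 20/x)^x → e^(-20).
Limit = e^(-20).

Final answer: e^(-20)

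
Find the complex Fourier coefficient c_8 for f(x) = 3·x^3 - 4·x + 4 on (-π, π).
Compute the real Fourier coefficients first: a_8 = 0, b_8 = 137/128 - 3·π^2/4.
Then c_8 = (a_8 − i·b_8)/2 = -137·i/256 + 3·i·π^2/8.

Final answer: -137·i/256 + 3·i·π^2/8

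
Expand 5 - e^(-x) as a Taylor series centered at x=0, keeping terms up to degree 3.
x^3/6 - x^2/2 + x + 4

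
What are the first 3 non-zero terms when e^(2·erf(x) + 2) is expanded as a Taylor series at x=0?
8·x^2·e^(2)/π + 4·x·e^(2)/√(π) + e^(2)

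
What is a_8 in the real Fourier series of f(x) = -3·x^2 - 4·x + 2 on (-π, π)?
a_8 = (1/π) ∫_{-π}^{π} f(x)·cos(8x) dx.
Evaluate the integral (use parity and integration by parts as needed): a_8 = -3/16.

Final answer: -3/16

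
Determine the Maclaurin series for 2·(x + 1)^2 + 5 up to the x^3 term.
2·x^2 + 4·x + 7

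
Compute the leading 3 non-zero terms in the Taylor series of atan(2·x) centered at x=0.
32·x^5/5 - 8·x^3/3 + 2·x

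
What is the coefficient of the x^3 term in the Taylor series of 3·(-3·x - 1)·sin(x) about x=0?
Expand to order 3: 3·(-3·x - 1)·sin(x) = x^3/2 - 9·x^2 - 3·x + O(x^4).
The coefficient of x^3 is 1/2.

Final answer: 1/2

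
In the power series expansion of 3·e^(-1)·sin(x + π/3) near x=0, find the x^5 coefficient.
Expand to order 5: 3·e^(-1)·sin(x + π/3) = x^5·e^(-1)/80 + √(3)·x^4·e^(-1)/16 - x^3·e^(-1)/4 - 3·√(3)·x^2·e^(-1)/4 + 3·x·e^(-1)/2 + 3·√(3)·e^(-1)/2 + O(x^6).
The coefficient of x^5 is e^(-1)/80.

Final answer: e^(-1)/80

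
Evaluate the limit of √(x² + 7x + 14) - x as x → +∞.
This is an ∞ − ∞ indeterminate form.
Multiply and divide by the conjugate √(x²+7x + 14) + x; the x² terms cancel, leaving (7x + 14)/(√(x²+7x + 14)+x) → 7/2.
Limit = 7/2.

Final answer: 7/2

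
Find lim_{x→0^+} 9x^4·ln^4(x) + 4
The product is a 0·∞ indeterminate form at x → 0⁺.
Rewrite the product as 9·ln^4(x) / x^(-4) and apply L'Hôpital, or use the standard hierarchy x^(-4) ≫ |ln x|^4 as x → 0⁺.
The indeterminate product → 0, so the limit = 4.

Final answer: 4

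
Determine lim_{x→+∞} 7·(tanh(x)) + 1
Evaluate the dominant behaviour as x → +∞; each term tends to a finite value or vanishes.
Limit = 8.

Final answer: 8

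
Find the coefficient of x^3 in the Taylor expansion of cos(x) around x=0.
Expand to order 3: cos(x) = 1 - x^2/2 + O(x^4).
The coefficient of x^3 is 0.

Final answer: 0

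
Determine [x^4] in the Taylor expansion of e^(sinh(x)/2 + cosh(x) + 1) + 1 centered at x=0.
Expand to order 4: e^(sinh(x)/2 + cosh(x) + 1) + 1 = 35·x^4·e^(2)/128 + 17·x^3·e^(2)/48 + 5·x^2·e^(2)/8 + x·e^(2)/2 + 1 + e^(2) + O(x^5).
The coefficient of x^4 is 35·e^(2)/128.

Final answer: 35·e^(2)/128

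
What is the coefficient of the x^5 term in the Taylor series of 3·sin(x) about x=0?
Expand to order 5: 3·sin(x) = x^5/40 - x^3/2 + 3·x + O(x^6).
The coefficient of x^5 is 1/40.

Final answer: 1/40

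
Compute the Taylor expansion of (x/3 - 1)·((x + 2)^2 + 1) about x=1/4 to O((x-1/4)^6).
-1067/192 - 101·(x - 1/4)/48 + 7·(x - 1/4)^2/12 + (x - 1/4)^3/3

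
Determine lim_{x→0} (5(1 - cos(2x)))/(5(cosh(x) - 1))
Both numerator and denominator → 0 as x → 0; this is a 0/0 indeterminate form.
Expand each to leading order near x = 0: numerator ~ 10·x^2, denominator ~ 5·x^2/2.
The limit of the ratio is 4.

Final answer: 4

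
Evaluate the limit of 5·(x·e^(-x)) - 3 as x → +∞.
Evaluate the dominant behaviour as x → +∞; each term tends to a finite value or vanishes.
Limit = -3.

Final answer: -3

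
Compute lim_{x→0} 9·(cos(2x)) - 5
Direct substitution at x = 0 gives 4.

Final answer: 4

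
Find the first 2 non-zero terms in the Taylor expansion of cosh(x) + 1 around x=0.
x^2/2 + 2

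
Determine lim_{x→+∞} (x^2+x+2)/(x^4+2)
This is an ∞/∞ indeterminate form as x → +∞.
Divide numerator and denominator by x^4 and let the lower-order terms vanish; the numerator's degree 2 is below the denominator's degree 4, so the quotient → 0.
Limit = 0.

Final answer: 0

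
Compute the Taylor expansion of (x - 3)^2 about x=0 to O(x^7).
x^2 - 6·x + 9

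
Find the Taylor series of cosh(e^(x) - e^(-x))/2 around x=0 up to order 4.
2·x^4/3 + x^2 + 1/2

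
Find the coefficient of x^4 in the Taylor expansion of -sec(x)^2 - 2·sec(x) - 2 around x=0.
Expand to order 4: -sec(x)^2 - 2·sec(x) - 2 = -13·x^4/12 - 2·x^2 - 5 + O(x^5).
The coefficient of x^4 is -13/12.

Final answer: -13/12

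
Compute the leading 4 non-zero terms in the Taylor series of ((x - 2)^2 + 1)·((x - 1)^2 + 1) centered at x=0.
-6·x^3 + 15·x^2 - 18·x + 10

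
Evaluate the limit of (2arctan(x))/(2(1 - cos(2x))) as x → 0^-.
Both numerator and denominator → 0 as x → 0^-; this is a 0/0 indeterminate form.
Expand each to leading order near x = 0: numerator ~ 2·x, denominator ~ 4·x^2.
The limit of the ratio is -∞.

Final answer: -∞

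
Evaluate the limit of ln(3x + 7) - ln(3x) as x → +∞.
This is an ∞ − ∞ indeterminate form.
Combine the logarithms: ln(3x+7) − ln(3x) = ln((3x+7)/(3x)) = ln(1 + 7/(3x)) → ln(1) = 0.
Limit = 0.

Final answer: 0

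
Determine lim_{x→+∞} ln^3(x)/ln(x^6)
This is an ∞/∞ indeterminate form as x → +∞.
Write ln(x^6) = 6·ln(x), reducing the quotient to ln^2(x)/6 → ∞.
Limit = ∞.

Final answer: ∞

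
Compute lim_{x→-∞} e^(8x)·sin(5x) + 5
Evaluate the dominant behaviour as x → -∞; each term tends to a finite value or vanishes.
Limit = 5.

Final answer: 5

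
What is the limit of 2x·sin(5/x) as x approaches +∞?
As x → +∞: let u = 5/x → 0⁺; then 2·x·sin(5/x) = 2·5·sin(u)/u → 2·5·1 = 10.
Limit = 10.

Final answer: 10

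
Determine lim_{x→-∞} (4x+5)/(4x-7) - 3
Evaluate the dominant behaviour as x → -∞; each term tends to a finite value or vanishes.
Limit = -2.

Final answer: -2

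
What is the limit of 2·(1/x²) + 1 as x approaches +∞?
Evaluate the dominant behaviour as x → +∞; each term tends to a finite value or vanishes.
Limit = 1.

Final answer: 1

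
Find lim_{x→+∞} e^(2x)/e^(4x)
This is an ∞/∞ indeterminate form as x → +∞.
Rewrite e^(2x)/e^(4x) = e^((2−4)x) = e^(-2x); the exponent coefficient is -2 < 0 so e^(-2x) → 0.
Limit = 0.

Final answer: 0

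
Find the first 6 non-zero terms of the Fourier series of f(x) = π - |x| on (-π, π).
4·cos(x)/π + 4·cos(3·x)/(9·π) + 4·cos(5·x)/(25·π) + 4·cos(7·x)/(49·π) + 4·cos(9·x)/(81·π) + π/2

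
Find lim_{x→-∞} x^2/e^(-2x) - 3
The quotient is an ∞/∞ indeterminate form as x → -∞.
Compare growth rates of the dominant terms (exponentials ≫ polynomials ≫ logarithms), or apply L'Hôpital's rule; the quotient → 0.
Adding the constant: 0 - 3 = -3. Limit = -3.

Final answer: -3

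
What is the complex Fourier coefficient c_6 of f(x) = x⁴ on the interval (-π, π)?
Compute the real Fourier coefficients first: a_6 = -1/27 + 2·π^2/9, b_6 = 0.
Then c_6 = (a_6 − i·b_6)/2 = -1/54 + π^2/9.

Final answer: -1/54 + π^2/9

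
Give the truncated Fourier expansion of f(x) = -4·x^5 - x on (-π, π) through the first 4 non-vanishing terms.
(-962 - 8·π^4 + 160·π^2)·sin(x) + (-20·π^2 + 31 + 4·π^4)·sin(2·x) + (-8·π^4/3 - 374/81 + 160·π^2/27)·sin(3·x) + (-5·π^2/2 + 23/16 + 2·π^4)·sin(4·x)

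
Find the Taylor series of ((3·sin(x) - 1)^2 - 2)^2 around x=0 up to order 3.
-110·x^3 + 18·x^2 + 12·x + 1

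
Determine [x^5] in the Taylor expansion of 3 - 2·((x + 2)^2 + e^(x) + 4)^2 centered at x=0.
Expand to order 5: 3 - 2·((x + 2)^2 + e^(x) + 4)^2 = -32·x^5/15 - 28·x^4/3 - 36·x^3 - 104·x^2 - 180·x - 159 + O(x^6).
The coefficient of x^5 is -32/15.

Final answer: -32/15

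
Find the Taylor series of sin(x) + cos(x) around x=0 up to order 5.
x^5/120 + x^4/24 - x^3/6 - x^2/2 + x + 1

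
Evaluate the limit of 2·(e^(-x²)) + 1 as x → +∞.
Evaluate the dominant behaviour as x → +∞; each term tends to a finite value or vanishes.
Limit = 1.

Final answer: 1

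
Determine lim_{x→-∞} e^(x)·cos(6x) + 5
Evaluate the dominant behaviour as x → -∞; each term tends to a finite value or vanishes.
Limit = 5.

Final answer: 5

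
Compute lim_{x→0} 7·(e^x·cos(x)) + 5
Direct substitution at x = 0 gives 12.

Final answer: 12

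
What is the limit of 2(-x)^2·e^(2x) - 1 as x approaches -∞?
The product is a 0·∞ indeterminate form at x → -∞.
Rewrite the product as 2(-x)^2 / e^(-2x) (an ∞/∞ form) and apply L'Hôpital, or use the standard hierarchy e^(2|x|) ≫ |(-x)^2| as x → -∞.
The indeterminate product → 0, so the limit = -1.

Final answer: -1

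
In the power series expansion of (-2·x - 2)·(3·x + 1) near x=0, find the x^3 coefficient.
Expand to order 3: (-2·x - 2)·(3·x + 1) = -6·x^2 - 8·x - 2 + O(x^4).
The coefficient of x^3 is 0.

Final answer: 0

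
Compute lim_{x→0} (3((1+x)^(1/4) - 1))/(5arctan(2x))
Both numerator and denominator → 0 as x → 0; this is a 0/0 indeterminate form.
Expand each to leading order near x = 0: numerator ~ 3·x/4, denominator ~ 10·x.
The limit of the ratio is 3/40.

Final answer: 3/40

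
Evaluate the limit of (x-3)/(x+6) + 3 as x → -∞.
Evaluate the dominant behaviour as x → -∞; each term tends to a finite value or vanishes.
Limit = 4.

Final answer: 4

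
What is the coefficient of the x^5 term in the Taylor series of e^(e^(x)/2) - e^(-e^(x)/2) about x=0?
Expand to order 5: e^(e^(x)/2) - e^(-e^(x)/2) = x^5·(-23·e^(-1/2)/3840 + 257·e^(1/2)/3840) + x^4·(-3·e^(-1/2)/128 + 49·e^(1/2)/384) + x^3·(-e^(-1/2)/48 + 11·e^(1/2)/48) + x^2·(e^(-1/2)/8 + 3·e^(1/2)/8) + x·(e^(-1/2)/2 + e^(1/2)/2) - e^(-1/2) + e^(1/2) + O(x^6).
The coefficient of x^5 is -23·e^(-1/2)/3840 + 257·e^(1/2)/3840.

Final answer: -23·e^(-1/2)/3840 + 257·e^(1/2)/3840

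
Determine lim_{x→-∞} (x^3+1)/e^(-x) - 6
The quotient is an ∞/∞ indeterminate form as x → -∞.
Compare growth rates of the dominant terms (exponentials ≫ polynomials ≫ logarithms), or apply L'Hôpital's rule; the quotient → 0.
Adding the constant: 0 - 6 = -6. Limit = -6.

Final answer: -6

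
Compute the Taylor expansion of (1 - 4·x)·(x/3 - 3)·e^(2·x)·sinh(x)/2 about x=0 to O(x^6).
1757·x^5/240 + 343·x^4/36 + 101·x^3/12 + 19·x^2/6 - 3·x/2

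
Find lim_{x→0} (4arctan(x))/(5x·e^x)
Both numerator and denominator → 0 as x → 0; this is a 0/0 indeterminate form.
Expand each to leading order near x = 0: numerator ~ 4·x, denominator ~ 5·x.
The limit of the ratio is 4/5.

Final answer: 4/5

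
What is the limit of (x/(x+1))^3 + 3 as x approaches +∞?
As x → +∞: x/(x+1) = 1/(1 + 1/x) → 1, and the 3rd power of a limit-1 base also → 1; with the additive constant, 1 + 3 = 4.
Limit = 4.

Final answer: 4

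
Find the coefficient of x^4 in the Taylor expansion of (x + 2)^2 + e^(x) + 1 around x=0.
Expand to order 4: (x + 2)^2 + e^(x) + 1 = x^4/24 + x^3/6 + 3·x^2/2 + 5·x + 6 + O(x^5).
The coefficient of x^4 is 1/24.

Final answer: 1/24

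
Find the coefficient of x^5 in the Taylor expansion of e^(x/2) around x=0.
Expand to order 5: e^(x/2) = x^5/3840 + x^4/384 + x^3/48 + x^2/8 + x/2 + 1 + O(x^6).
The coefficient of x^5 is 1/3840.

Final answer: 1/3840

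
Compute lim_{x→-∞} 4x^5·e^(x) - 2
The product is a 0·∞ indeterminate form at x → -∞.
Rewrite the product as 4x^5 / e^(-x) (an ∞/∞ form) and apply L'Hôpital, or use the standard hierarchy e^(|x|) ≫ |x^5| as x → -∞.
The indeterminate product → 0, so the limit = -2.

Final answer: -2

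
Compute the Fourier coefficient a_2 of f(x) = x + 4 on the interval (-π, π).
a_2 = (1/π) ∫_{-π}^{π} f(x)·cos(2x) dx.
Evaluate the integral (use parity and integration by parts as needed): a_2 = 0.

Final answer: 0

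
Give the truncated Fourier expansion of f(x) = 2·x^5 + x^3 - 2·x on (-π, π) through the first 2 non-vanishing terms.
(-78·π^2 + 4·π^4 + 464)·sin(x) + (-2·π^4 - 23/2 + 9·π^2)·sin(2·x)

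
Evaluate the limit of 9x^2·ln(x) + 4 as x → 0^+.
The product is a 0·∞ indeterminate form at x → 0⁺.
Rewrite the product as 9·ln(x) / x^(-2) and apply L'Hôpital, or use the standard hierarchy x^(-2) ≫ |ln x| as x → 0⁺.
The indeterminate product → 0, so the limit = 4.

Final answer: 4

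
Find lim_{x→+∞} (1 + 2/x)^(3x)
As x → +∞: write (1 + 2/x)^(3x) = ((1 + 2/x)^x)^3 → (e^2)^3 = e^6.
Limit = e^(6).

Final answer: e^(6)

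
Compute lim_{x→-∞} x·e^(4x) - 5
The product is a 0·∞ indeterminate form at x → -∞.
Rewrite the product as x / e^(-4x) (an ∞/∞ form) and apply L'Hôpital, or use the standard hierarchy e^(4|x|) ≫ |x| as x → -∞.
The indeterminate product → 0, so the limit = -5.

Final answer: -5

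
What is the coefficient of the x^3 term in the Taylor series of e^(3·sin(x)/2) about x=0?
Expand to order 3: e^(3·sin(x)/2) = 5·x^3/16 + 9·x^2/8 + 3·x/2 + 1 + O(x^4).
The coefficient of x^3 is 5/16.

Final answer: 5/16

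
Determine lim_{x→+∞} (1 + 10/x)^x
As x → +∞: this is the defining limit (1 + 10/x)^x → e^10.
Limit = e^(10).

Final answer: e^(10)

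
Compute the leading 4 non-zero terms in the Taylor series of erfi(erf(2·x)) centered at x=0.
x^7·(-4096/(3·π^3) - 256/(21·π) + 16384/(21·π^4) + 19456/(45·π^2)) + x^5·(-512/(3·π^2) + 64/(5·π) + 1024/(5·π^3)) + x^3·(-32/(3·π) + 128/(3·π^2)) + 8·x/π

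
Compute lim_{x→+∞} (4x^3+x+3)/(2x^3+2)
This is an ∞/∞ indeterminate form as x → +∞.
Divide numerator and denominator by x^3 and let the lower-order terms vanish; the leading terms give 4/2 = 2.
Limit = 2.

Final answer: 2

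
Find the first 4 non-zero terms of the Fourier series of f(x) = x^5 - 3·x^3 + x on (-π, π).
(-46·π^2 + 2·π^4 + 278)·sin(x) + (-π^4 - 13 + 8·π^2)·sin(2·x) + (-94·π^2/27 + 242/81 + 2·π^4/3)·sin(3·x) + (-π^4/2 - 83/64 + 17·π^2/8)·sin(4·x)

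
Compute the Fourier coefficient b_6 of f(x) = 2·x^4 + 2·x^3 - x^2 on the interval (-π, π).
b_6 = (1/π) ∫_{-π}^{π} f(x)·sin(6x) dx.
Evaluate the integral (use parity and integration by parts as needed): b_6 = 1/9 - 2·π^2/3.

Final answer: 1/9 - 2·π^2/3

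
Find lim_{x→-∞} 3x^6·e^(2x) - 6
The product is a 0·∞ indeterminate form at x → -∞.
Rewrite the product as 3x^6 / e^(-2x) (an ∞/∞ form) and apply L'Hôpital, or use the standard hierarchy e^(2|x|) ≫ |x^6| as x → -∞.
The indeterminate product → 0, so the limit = -6.

Final answer: -6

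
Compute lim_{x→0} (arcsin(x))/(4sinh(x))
Both numerator and denominator → 0 as x → 0; this is a 0/0 indeterminate form.
Expand each to leading order near x = 0: numerator ~ x, denominator ~ 4·x.
The limit of the ratio is 1/4.

Final answer: 1/4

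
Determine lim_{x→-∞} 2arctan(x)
Evaluate the dominant behaviour as x → -∞; each term tends to a finite value or vanishes.
Limit = -π.

Final answer: -π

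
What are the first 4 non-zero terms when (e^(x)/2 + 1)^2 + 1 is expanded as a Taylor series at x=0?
x^3/2 + x^2 + 3·x/2 + 13/4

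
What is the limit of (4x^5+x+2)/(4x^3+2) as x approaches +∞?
This is an ∞/∞ indeterminate form as x → +∞.
Divide numerator and denominator by x^5 and let the lower-order terms vanish; the numerator's degree 5 exceeds the denominator's degree 3, so the quotient diverges.
Limit = ∞.

Final answer: ∞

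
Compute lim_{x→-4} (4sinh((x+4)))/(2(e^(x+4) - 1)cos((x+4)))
Both numerator and denominator → 0 as x → -4; this is a 0/0 indeterminate form.
Expand each to leading order near x = -4: numerator ~ 4·(x + 4), denominator ~ 2·(x + 4).
The limit of the ratio is 2.

Final answer: 2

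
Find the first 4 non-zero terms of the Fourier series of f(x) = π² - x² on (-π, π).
4·cos(x) - cos(2·x) + 4·cos(3·x)/9 + 2·π^2/3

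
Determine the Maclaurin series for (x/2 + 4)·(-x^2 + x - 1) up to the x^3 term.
-x^3/2 - 7·x^2/2 + 7·x/2 - 4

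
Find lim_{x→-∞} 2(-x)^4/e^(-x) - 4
The quotient is an ∞/∞ indeterminate form as x → -∞.
Compare growth rates of the dominant terms (exponentials ≫ polynomials ≫ logarithms), or apply L'Hôpital's rule; the quotient → 0.
Adding the constant: 0 - 4 = -4. Limit = -4.

Final answer: -4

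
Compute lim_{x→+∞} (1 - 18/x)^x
As x → +∞: this is the defining limit (1 - 18/x)^x → e^(-18).
Limit = e^(-18).

Final answer: e^(-18)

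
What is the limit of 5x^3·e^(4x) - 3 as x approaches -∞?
The product is a 0·∞ indeterminate form at x → -∞.
Rewrite the product as 5x^3 / e^(-4x) (an ∞/∞ form) and apply L'Hôpital, or use the standard hierarchy e^(4|x|) ≫ |x^3| as x → -∞.
The indeterminate product → 0, so the limit = -3.

Final answer: -3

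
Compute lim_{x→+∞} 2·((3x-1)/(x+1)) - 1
Evaluate the dominant behaviour as x → +∞; each term tends to a finite value or vanishes.
Limit = 5.

Final answer: 5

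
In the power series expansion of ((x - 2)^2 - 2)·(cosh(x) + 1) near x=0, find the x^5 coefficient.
Expand to order 5: ((x - 2)^2 - 2)·(cosh(x) + 1) = -x^5/6 + 7·x^4/12 - 2·x^3 + 3·x^2 - 8·x + 4 + O(x^6).
The coefficient of x^5 is -1/6.

Final answer: -1/6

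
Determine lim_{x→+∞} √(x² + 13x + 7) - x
This is an ∞ − ∞ indeterminate form.
Multiply and divide by the conjugate √(x²+13x + 7) + x; the x² terms cancel, leaving (13x + 7)/(√(x²+13x + 7)+x) → 13/2.
Limit = 13/2.

Final answer: 13/2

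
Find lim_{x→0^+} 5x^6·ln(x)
This is a 0·∞ indeterminate form at x → 0⁺.
Rewrite the product as 5·ln(x) / x^(-6) and apply L'Hôpital, or use the standard hierarchy x^(-6) ≫ |ln x| as x → 0⁺.
The indeterminate product → 0, so the limit = 0.

Final answer: 0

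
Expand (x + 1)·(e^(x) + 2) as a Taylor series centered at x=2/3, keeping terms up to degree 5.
5·e^(2/3)/3 + 10/3 + (2 + 8·e^(2/3)/3)·(x - 2/3) + 11·e^(2/3)·(x - 2/3)^2/6 + 7·e^(2/3)·(x - 2/3)^3/9 + 17·e^(2/3)·(x - 2/3)^4/72 + e^(2/3)·(x - 2/3)^5/18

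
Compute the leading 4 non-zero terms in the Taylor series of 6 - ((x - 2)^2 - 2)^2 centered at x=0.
8·x^3 - 20·x^2 + 16·x + 2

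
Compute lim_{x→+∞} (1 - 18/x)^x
As x → +∞: this is the defining limit (1 - 18/x)^x → e^(-18).
Limit = e^(-18).

Final answer: e^(-18)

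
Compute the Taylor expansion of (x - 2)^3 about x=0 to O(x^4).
x^3 - 6·x^2 + 12·x - 8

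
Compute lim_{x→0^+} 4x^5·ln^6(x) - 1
The product is a 0·∞ indeterminate form at x → 0⁺.
Rewrite the product as 4·ln^6(x) / x^(-5) and apply L'Hôpital, or use the standard hierarchy x^(-5) ≫ |ln x|^6 as x → 0⁺.
The indeterminate product → 0, so the limit = -1.

Final answer: -1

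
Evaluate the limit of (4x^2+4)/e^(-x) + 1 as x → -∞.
The quotient is an ∞/∞ indeterminate form as x → -∞.
Compare growth rates of the dominant terms (exponentials ≫ polynomials ≫ logarithms), or apply L'Hôpital's rule; the quotient → 0.
Adding the constant: 0 + 1 = 1. Limit = 1.

Final answer: 1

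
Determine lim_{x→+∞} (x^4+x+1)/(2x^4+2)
This is an ∞/∞ indeterminate form as x → +∞.
Divide numerator and denominator by x^4 and let the lower-order terms vanish; the leading terms give 1/2.
Limit = 1/2.

Final answer: 1/2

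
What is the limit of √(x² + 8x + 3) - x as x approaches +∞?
As x → +∞: multiply by the conjugate to get (8x+3)/(√(x²+8x+3)+x); the denominator ~ 2x, so the limit is 8/2 = 4.
Limit = 4.

Final answer: 4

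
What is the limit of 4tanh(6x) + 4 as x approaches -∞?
Evaluate the dominant behaviour as x → -∞; each term tends to a finite value or vanishes.
Limit = 0.

Final answer: 0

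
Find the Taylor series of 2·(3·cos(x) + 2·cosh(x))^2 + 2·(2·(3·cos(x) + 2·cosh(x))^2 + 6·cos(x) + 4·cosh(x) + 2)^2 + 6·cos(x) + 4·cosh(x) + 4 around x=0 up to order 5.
6031·x^4/4 - 2739·x^2 + 7752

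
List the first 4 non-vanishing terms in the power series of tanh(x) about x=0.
-17·x^7/315 + 2·x^5/15 - x^3/3 + x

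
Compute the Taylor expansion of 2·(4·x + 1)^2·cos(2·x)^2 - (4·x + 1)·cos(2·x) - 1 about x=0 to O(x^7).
2476·x^6/15 + 248·x^5/3 - 118·x^4 - 56·x^3 + 26·x^2 + 12·x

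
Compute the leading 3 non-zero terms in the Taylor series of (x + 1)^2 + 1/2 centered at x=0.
x^2 + 2·x + 3/2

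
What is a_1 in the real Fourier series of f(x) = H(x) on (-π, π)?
a_1 = (1/π) ∫_{-π}^{π} f(x)·cos(1x) dx.
Evaluate the integral (use parity and integration by parts as needed): a_1 = 0.

Final answer: 0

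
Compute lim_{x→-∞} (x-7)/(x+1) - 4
Evaluate the dominant behaviour as x → -∞; each term tends to a finite value or vanishes.
Limit = -3.

Final answer: -3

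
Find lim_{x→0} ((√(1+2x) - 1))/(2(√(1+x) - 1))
Both numerator and denominator → 0 as x → 0; this is a 0/0 indeterminate form.
Expand each to leading order near x = 0: numerator ~ x, denominator ~ x.
The limit of the ratio is 1.

Final answer: 1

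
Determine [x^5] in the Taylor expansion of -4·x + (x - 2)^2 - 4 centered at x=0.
Expand to order 5: -4·x + (x - 2)^2 - 4 = x^2 - 8·x + O(x^6).
The coefficient of x^5 is 0.

Final answer: 0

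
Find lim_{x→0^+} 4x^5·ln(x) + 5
The product is a 0·∞ indeterminate form at x → 0⁺.
Rewrite the product as 4·ln(x) / x^(-5) and apply L'Hôpital, or use the standard hierarchy x^(-5) ≫ |ln x| as x → 0⁺.
The indeterminate product → 0, so the limit = 5.

Final answer: 5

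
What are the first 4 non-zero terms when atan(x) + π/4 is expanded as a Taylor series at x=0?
x^5/5 - x^3/3 + x + π/4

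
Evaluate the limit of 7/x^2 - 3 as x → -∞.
Evaluate the dominant behaviour as x → -∞; each term tends to a finite value or vanishes.
Limit = -3.

Final answer: -3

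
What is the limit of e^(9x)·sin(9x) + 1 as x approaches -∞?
Evaluate the dominant behaviour as x → -∞; each term tends to a finite value or vanishes.
Limit = 1.

Final answer: 1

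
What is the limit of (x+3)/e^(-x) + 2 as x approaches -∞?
The quotient is an ∞/∞ indeterminate form as x → -∞.
Compare growth rates of the dominant terms (exponentials ≫ polynomials ≫ logarithms), or apply L'Hôpital's rule; the quotient → 0.
Adding the constant: 0 + 2 = 2. Limit = 2.

Final answer: 2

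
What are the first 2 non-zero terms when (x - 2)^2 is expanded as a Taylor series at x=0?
4 - 4·x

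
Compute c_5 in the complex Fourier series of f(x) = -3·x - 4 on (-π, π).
Compute the real Fourier coefficients first: a_5 = 0, b_5 = -6/5.
Then c_5 = (a_5 − i·b_5)/2 = 3·i/5.

Final answer: 3·i/5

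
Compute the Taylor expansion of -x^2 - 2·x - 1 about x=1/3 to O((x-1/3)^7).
-16/9 - 8·(x - 1/3)/3 - (x - 1/3)^2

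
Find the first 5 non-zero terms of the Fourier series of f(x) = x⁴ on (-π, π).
(48 - 8·π^2)·cos(x) + (-3 + 2·π^2)·cos(2·x) + (16/27 - 8·π^2/9)·cos(3·x) + (-3/16 + π^2/2)·cos(4·x) + π^4/5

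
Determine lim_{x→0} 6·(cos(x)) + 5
Direct substitution at x = 0 gives 11.

Final answer: 11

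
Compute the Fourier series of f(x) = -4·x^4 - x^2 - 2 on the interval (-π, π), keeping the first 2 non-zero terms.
(-188 + 32·π^2)·cos(x) - 4·π^4/5 - π^2/3 - 2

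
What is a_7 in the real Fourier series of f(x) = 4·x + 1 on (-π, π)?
a_7 = (1/π) ∫_{-π}^{π} f(x)·cos(7x) dx.
Evaluate the integral (use parity and integration by parts as needed): a_7 = 0.

Final answer: 0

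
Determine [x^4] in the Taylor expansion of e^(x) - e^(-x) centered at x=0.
Expand to order 4: e^(x) - e^(-x) = x^3/3 + 2·x + O(x^5).
The coefficient of x^4 is 0.

Final answer: 0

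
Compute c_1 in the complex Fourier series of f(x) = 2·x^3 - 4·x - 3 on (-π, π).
Compute the real Fourier coefficients first: a_1 = 0, b_1 = -32 + 4·π^2.
Then c_1 = (a_1 − i·b_1)/2 = -2·i·π^2 + 16·i.

Final answer: -2·i·π^2 + 16·i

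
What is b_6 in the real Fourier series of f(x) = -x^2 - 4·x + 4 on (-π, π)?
b_6 = (1/π) ∫_{-π}^{π} f(x)·sin(6x) dx.
Evaluate the integral (use parity and integration by parts as needed): b_6 = 4/3.

Final answer: 4/3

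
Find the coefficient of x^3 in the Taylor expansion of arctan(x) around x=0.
Expand to order 3: arctan(x) = -x^3/3 + x + O(x^4).
The coefficient of x^3 is -1/3.

Final answer: -1/3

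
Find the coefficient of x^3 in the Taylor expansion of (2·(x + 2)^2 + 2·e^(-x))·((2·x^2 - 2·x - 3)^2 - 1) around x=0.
-284/3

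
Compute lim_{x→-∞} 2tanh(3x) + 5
Evaluate the dominant behaviour as x → -∞; each term tends to a finite value or vanishes.
Limit = 3.

Final answer: 3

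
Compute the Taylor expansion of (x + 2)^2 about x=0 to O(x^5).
x^2 + 4·x + 4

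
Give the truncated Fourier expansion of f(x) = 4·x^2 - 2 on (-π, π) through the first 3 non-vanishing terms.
-16·cos(x) + 4·cos(2·x) - 2 + 4·π^2/3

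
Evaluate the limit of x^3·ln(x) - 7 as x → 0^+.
The product is a 0·∞ indeterminate form at x → 0⁺.
Rewrite the product as ln(x) / x^(-3) and apply L'Hôpital, or use the standard hierarchy x^(-3) ≫ |ln x| as x → 0⁺.
The indeterminate product → 0, so the limit = -7.

Final answer: -7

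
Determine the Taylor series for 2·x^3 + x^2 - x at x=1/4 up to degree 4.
-5/32 - (x - 1/4)/8 + 5·(x - 1/4)^2/2 + 2·(x - 1/4)^3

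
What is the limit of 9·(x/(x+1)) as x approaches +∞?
Evaluate the dominant behaviour as x → +∞; each term tends to a finite value or vanishes.
Limit = 9.

Final answer: 9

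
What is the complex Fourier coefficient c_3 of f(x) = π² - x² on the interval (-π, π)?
Compute the real Fourier coefficients first: a_3 = 4/9, b_3 = 0.
Then c_3 = (a_3 − i·b_3)/2 = 2/9.

Final answer: 2/9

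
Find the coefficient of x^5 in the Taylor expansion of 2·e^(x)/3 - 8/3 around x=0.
Expand to order 5: 2·e^(x)/3 - 8/3 = x^5/180 + x^4/36 + x^3/9 + x^2/3 + 2·x/3 - 2 + O(x^6).
The coefficient of x^5 is 1/180.

Final answer: 1/180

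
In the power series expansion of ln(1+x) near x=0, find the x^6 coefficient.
Expand to order 6: ln(1+x) = -x^6/6 + x^5/5 - x^4/4 + x^3/3 - x^2/2 + x + O(x^7).
The coefficient of x^6 is -1/6.

Final answer: -1/6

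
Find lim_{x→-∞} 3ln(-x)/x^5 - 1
The quotient is an ∞/∞ indeterminate form as x → -∞.
Compare growth rates of the dominant terms (exponentials ≫ polynomials ≫ logarithms), or apply L'Hôpital's rule; the quotient → 0.
Adding the constant: 0 - 1 = -1. Limit = -1.

Final answer: -1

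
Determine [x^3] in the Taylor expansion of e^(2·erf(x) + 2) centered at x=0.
Expand to order 3: e^(2·erf(x) + 2) = x^3·(-4·e^(2)/(3·√(π)) + 32·e^(2)/(3·π^(3/2))) + 8·x^2·e^(2)/π + 4·x·e^(2)/√(π) + e^(2) + O(x^4).
The coefficient of x^3 is -4·e^(2)/(3·√(π)) + 32·e^(2)/(3·π^(3/2)).

Final answer: -4·e^(2)/(3·√(π)) + 32·e^(2)/(3·π^(3/2))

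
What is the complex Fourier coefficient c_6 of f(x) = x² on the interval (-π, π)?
Compute the real Fourier coefficients first: a_6 = 1/9, b_6 = 0.
Then c_6 = (a_6 − i·b_6)/2 = 1/18.

Final answer: 1/18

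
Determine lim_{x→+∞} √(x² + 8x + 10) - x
As x → +∞: multiply by the conjugate to get (8x+10)/(√(x²+8x+10)+x); the denominator ~ 2x, so the limit is 8/2 = 4.
Limit = 4.

Final answer: 4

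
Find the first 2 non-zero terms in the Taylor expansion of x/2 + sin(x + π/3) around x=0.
x + √(3)/2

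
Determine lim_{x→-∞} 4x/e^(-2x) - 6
The quotient is an ∞/∞ indeterminate form as x → -∞.
Compare growth rates of the dominant terms (exponentials ≫ polynomials ≫ logarithms), or apply L'Hôpital's rule; the quotient → 0.
Adding the constant: 0 - 6 = -6. Limit = -6.

Final answer: -6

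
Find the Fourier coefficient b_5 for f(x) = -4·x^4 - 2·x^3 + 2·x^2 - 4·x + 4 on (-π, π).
b_5 = (1/π) ∫_{-π}^{π} f(x)·sin(5x) dx.
Evaluate the integral (use parity and integration by parts as needed): b_5 = -4·π^2/5 - 176/125.

Final answer: -4·π^2/5 - 176/125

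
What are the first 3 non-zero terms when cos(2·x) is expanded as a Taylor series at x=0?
2·x^4/3 - 2·x^2 + 1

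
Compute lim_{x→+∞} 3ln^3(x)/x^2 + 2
The quotient is an ∞/∞ indeterminate form as x → +∞.
The polynomial denominator x^2 dominates the logarithmic numerator (any positive power of x ≫ ln^3(x) as x → ∞), so the quotient → 0.
Adding the constant: 0 + 2 = 2. Limit = 2.

Final answer: 2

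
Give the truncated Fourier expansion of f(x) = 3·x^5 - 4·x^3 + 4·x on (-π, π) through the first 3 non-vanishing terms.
(-128·π^2 + 6·π^4 + 776)·sin(x) + (-3·π^4 - 65/2 + 19·π^2)·sin(2·x) + (-64·π^2/9 + 200/27 + 2·π^4)·sin(3·x)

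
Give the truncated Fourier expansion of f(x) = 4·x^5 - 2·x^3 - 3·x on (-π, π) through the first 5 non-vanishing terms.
(-164·π^2 + 8·π^4 + 978)·sin(x) + (-4·π^4 - 30 + 22·π^2)·sin(2·x) + (-196·π^2/27 + 230/81 + 8·π^4/3)·sin(3·x) + (-2·π^4 + 3/16 + 7·π^2/2)·sin(4·x) + (-52·π^2/25 - 438/625 + 8·π^4/5)·sin(5·x)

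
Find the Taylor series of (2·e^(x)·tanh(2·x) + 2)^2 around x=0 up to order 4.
-88·x^4/3 + 56·x^3/3 + 32·x^2 + 16·x + 4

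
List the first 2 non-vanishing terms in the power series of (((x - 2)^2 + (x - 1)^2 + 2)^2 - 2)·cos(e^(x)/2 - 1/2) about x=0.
47 - 84·x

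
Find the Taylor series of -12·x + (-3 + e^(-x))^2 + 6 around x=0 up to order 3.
-x^3/3 - x^2 - 8·x + 10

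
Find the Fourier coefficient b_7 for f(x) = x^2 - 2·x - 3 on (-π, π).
b_7 = (1/π) ∫_{-π}^{π} f(x)·sin(7x) dx.
Evaluate the integral (use parity and integration by parts as needed): b_7 = -4/7.

Final answer: -4/7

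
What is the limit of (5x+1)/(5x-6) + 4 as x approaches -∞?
Evaluate the dominant behaviour as x → -∞; each term tends to a finite value or vanishes.
Limit = 5.

Final answer: 5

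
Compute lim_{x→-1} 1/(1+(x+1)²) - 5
Direct substitution at x = -1 gives -4.

Final answer: -4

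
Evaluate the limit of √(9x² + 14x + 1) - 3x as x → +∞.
As x → +∞: multiply by the conjugate to get (14x+1)/(√(9x²+14x+1)+3x); the denominator ~ 6x, so the limit is 14/6 = 7/3.
Limit = 7/3.

Final answer: 7/3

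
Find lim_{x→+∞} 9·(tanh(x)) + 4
Evaluate the dominant behaviour as x → +∞; each term tends to a finite value or vanishes.
Limit = 13.

Final answer: 13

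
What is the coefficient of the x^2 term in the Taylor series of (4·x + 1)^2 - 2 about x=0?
Expand to order 2: (4·x + 1)^2 - 2 = 16·x^2 + 8·x - 1 + O(x^3).
The coefficient of x^2 is 16.

Final answer: 16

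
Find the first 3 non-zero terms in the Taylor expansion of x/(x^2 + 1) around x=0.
x^5 - x^3 + x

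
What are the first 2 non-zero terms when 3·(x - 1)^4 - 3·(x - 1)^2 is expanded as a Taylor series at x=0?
15·x^2 - 6·x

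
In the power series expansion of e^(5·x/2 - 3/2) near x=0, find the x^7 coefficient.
Expand to order 7: e^(5·x/2 - 3/2) = 15625·x^7·e^(-3/2)/129024 + 3125·x^6·e^(-3/2)/9216 + 625·x^5·e^(-3/2)/768 + 625·x^4·e^(-3/2)/384 + 125·x^3·e^(-3/2)/48 + 25·x^2·e^(-3/2)/8 + 5·x·e^(-3/2)/2 + e^(-3/2) + O(x^8).
The coefficient of x^7 is 15625·e^(-3/2)/129024.

Final answer: 15625·e^(-3/2)/129024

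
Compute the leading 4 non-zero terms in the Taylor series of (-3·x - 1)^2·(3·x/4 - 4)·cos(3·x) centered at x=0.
891·x^3/8 - 27·x^2/2 - 93·x/4 - 4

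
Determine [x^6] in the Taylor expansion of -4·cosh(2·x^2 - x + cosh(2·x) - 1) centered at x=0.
Expand to order 6: -4·cosh(2·x^2 - x + cosh(2·x) - 1) = -4801·x^6/180 + 16·x^5/3 - 193·x^4/6 + 16·x^3 - 2·x^2 - 4 + O(x^7).
The coefficient of x^6 is -4801/180.

Final answer: -4801/180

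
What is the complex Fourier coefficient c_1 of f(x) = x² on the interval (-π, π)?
Compute the real Fourier coefficients first: a_1 = -4, b_1 = 0.
Then c_1 = (a_1 − i·b_1)/2 = -2.

Final answer: -2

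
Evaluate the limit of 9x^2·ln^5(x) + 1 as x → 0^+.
The product is a 0·∞ indeterminate form at x → 0⁺.
Rewrite the product as 9·ln^5(x) / x^(-2) and apply L'Hôpital, or use the standard hierarchy x^(-2) ≫ |ln x|^5 as x → 0⁺.
The indeterminate product → 0, so the limit = 1.

Final answer: 1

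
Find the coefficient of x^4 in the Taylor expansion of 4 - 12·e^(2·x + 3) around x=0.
Expand to order 4: 4 - 12·e^(2·x + 3) = -8·x^4·e^(3) - 16·x^3·e^(3) - 24·x^2·e^(3) - 24·x·e^(3) - 12·e^(3) + 4 + O(x^5).
The coefficient of x^4 is -8·e^(3).

Final answer: -8·e^(3)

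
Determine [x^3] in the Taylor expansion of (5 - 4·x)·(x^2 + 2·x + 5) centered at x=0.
Expand to order 3: (5 - 4·x)·(x^2 + 2·x + 5) = -4·x^3 - 3·x^2 - 10·x + 25 + O(x^4).
The coefficient of x^3 is -4.

Final answer: -4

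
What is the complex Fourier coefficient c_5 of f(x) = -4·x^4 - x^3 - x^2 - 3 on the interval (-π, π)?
Compute the real Fourier coefficients first: a_5 = -92/625 + 32·π^2/25, b_5 = 12/125 - 2·π^2/5.
Then c_5 = (a_5 − i·b_5)/2 = -46/625 + 16·π^2/25 - 6·i/125 + i·π^2/5.

Final answer: -46/625 + 16·π^2/25 - 6·i/125 + i·π^2/5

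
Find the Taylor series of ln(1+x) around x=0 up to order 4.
-x^4/4 + x^3/3 - x^2/2 + x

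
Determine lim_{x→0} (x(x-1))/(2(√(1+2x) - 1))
Both numerator and denominator → 0 as x → 0; this is a 0/0 indeterminate form.
Expand each to leading order near x = 0: numerator ~ -x, denominator ~ 2·x.
The limit of the ratio is -1/2.

Final answer: -1/2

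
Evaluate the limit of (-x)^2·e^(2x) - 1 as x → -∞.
The product is a 0·∞ indeterminate form at x → -∞.
Rewrite the product as (-x)^2 / e^(-2x) (an ∞/∞ form) and apply L'Hôpital, or use the standard hierarchy e^(2|x|) ≫ |(-x)^2| as x → -∞.
The indeterminate product → 0, so the limit = -1.

Final answer: -1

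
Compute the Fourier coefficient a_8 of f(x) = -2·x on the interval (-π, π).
a_8 = (1/π) ∫_{-π}^{π} f(x)·cos(8x) dx.
Evaluate the integral (use parity and integration by parts as needed): a_8 = 0.

Final answer: 0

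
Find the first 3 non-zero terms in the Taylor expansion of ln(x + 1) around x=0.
x^3/3 - x^2/2 + x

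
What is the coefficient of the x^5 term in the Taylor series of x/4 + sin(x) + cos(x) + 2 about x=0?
Expand to order 5: x/4 + sin(x) + cos(x) + 2 = x^5/120 + x^4/24 - x^3/6 - x^2/2 + 5·x/4 + 3 + O(x^6).
The coefficient of x^5 is 1/120.

Final answer: 1/120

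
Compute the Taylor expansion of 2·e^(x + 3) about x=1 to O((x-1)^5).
2·e^(4) + 2·e^(4)·(x - 1) + e^(4)·(x - 1)^2 + e^(4)·(x - 1)^3/3 + e^(4)·(x - 1)^4/12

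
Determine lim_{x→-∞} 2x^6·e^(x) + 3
The product is a 0·∞ indeterminate form at x → -∞.
Rewrite the product as 2x^6 / e^(-x) (an ∞/∞ form) and apply L'Hôpital, or use the standard hierarchy e^(|x|) ≫ |x^6| as x → -∞.
The indeterminate product → 0, so the limit = 3.

Final answer: 3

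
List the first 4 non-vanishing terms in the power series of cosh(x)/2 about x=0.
x^6/1440 + x^4/48 + x^2/4 + 1/2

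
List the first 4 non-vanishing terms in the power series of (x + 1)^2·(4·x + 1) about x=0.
4·x^3 + 9·x^2 + 6·x + 1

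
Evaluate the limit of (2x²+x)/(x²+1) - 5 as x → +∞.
Evaluate the dominant behaviour as x → +∞; each term tends to a finite value or vanishes.
Limit = -3.

Final answer: -3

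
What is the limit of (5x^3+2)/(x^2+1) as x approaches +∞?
This is an ∞/∞ indeterminate form as x → +∞.
Divide numerator and denominator by x^3 and let the lower-order terms vanish; the numerator's degree 3 exceeds the denominator's degree 2, so the quotient diverges.
Limit = ∞.

Final answer: ∞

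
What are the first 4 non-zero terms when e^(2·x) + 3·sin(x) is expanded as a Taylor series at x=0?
5·x^3/6 + 2·x^2 + 5·x + 1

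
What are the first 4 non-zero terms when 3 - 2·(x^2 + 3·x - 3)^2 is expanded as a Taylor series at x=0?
-12·x^3 - 6·x^2 + 36·x - 15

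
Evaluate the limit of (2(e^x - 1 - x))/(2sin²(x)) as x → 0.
Both numerator and denominator → 0 as x → 0; this is a 0/0 indeterminate form.
Expand each to leading order near x = 0: numerator ~ x^2, denominator ~ 2·x^2.
The limit of the ratio is 1/2.

Final answer: 1/2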